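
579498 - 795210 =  - 215712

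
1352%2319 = 1352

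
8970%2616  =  1122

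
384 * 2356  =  904704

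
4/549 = 4/549 = 0.01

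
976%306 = 58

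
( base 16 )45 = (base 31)27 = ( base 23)30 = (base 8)105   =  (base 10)69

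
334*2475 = 826650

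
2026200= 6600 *307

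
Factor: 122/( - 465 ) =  - 2^1 * 3^( - 1)*5^( - 1 )*31^( - 1 ) * 61^1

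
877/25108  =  877/25108= 0.03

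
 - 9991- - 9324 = -667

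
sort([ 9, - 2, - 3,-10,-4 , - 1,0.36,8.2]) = [ - 10 ,-4, - 3, - 2, - 1,0.36, 8.2,9]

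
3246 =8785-5539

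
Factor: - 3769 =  - 3769^1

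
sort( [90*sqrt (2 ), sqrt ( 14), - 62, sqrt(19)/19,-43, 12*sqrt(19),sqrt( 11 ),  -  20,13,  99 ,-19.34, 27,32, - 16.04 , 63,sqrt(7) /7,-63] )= [ - 63,-62,-43, - 20, - 19.34,-16.04,sqrt ( 19) /19, sqrt( 7)/7 , sqrt(11 ),  sqrt(14), 13,27,32,  12*sqrt( 19),63,99,90*sqrt( 2) ] 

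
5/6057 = 5/6057  =  0.00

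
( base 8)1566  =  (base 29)11g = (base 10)886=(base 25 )1AB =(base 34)q2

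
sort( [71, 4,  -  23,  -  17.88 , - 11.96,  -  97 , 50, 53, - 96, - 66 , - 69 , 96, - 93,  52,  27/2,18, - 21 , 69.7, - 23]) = [  -  97, - 96,-93, - 69, - 66, -23, - 23, - 21, - 17.88, - 11.96, 4,  27/2,18,50,52, 53,69.7, 71,96]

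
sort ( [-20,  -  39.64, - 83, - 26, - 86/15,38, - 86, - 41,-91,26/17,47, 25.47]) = [ - 91, - 86, - 83, - 41,  -  39.64, - 26,-20, - 86/15,26/17,25.47,  38, 47]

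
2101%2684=2101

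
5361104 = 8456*634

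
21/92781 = 7/30927 = 0.00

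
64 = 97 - 33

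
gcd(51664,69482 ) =2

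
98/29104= 49/14552 = 0.00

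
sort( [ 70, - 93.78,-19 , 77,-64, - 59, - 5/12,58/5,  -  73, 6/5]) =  [ - 93.78,-73,-64, - 59, - 19, - 5/12,6/5, 58/5,70,77]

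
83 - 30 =53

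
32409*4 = 129636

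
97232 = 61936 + 35296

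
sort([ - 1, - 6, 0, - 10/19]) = [ - 6, - 1, - 10/19,  0 ] 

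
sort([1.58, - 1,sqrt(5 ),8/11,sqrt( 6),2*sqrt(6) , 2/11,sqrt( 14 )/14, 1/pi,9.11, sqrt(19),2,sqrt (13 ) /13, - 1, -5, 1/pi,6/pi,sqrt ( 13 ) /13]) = [ - 5, - 1, - 1,  2/11,sqrt(14)/14,  sqrt(13)/13,sqrt(13 ) /13,1/pi, 1/pi,  8/11,1.58 , 6/pi,2,sqrt(5),sqrt (6),sqrt( 19),2*sqrt(6),9.11 ] 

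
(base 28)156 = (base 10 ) 930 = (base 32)T2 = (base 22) 1k6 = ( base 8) 1642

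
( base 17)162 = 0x189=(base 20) jd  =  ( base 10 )393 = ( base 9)476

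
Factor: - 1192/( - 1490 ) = 4/5 = 2^2*5^( - 1 ) 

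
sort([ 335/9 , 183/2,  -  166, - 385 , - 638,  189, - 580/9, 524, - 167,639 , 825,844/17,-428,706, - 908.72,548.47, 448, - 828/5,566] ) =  [ - 908.72,- 638, -428,-385, - 167, - 166, - 828/5, - 580/9,335/9, 844/17,183/2,189 , 448,524, 548.47,566,639,706,825 ] 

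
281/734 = 281/734=0.38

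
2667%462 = 357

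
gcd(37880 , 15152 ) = 7576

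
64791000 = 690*93900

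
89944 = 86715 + 3229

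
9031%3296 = 2439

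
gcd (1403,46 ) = 23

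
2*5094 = 10188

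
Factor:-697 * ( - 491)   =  17^1*41^1*491^1 = 342227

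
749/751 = 749/751=1.00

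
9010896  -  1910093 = 7100803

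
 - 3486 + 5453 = 1967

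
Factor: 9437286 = 2^1*3^1*53^1 * 59^1*503^1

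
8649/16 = 8649/16= 540.56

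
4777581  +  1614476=6392057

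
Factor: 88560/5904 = 3^1*5^1= 15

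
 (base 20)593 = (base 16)887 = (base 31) 28D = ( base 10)2183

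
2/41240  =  1/20620 = 0.00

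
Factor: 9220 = 2^2 * 5^1*461^1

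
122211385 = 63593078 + 58618307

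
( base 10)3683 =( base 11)2849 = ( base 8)7143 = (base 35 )308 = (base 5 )104213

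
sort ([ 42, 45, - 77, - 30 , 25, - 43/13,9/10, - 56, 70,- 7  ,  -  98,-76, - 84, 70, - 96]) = [ - 98, - 96,-84, - 77, - 76, - 56, - 30, - 7, - 43/13,9/10, 25, 42,45,70,70] 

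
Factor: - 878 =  -2^1 * 439^1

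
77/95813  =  77/95813 = 0.00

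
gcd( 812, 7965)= 1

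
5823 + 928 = 6751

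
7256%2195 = 671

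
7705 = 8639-934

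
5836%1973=1890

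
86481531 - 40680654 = 45800877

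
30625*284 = 8697500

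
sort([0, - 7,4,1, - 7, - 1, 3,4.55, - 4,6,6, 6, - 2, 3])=[ - 7, - 7,- 4, - 2, - 1,  0,  1,3,3, 4,4.55,6 , 6,  6 ]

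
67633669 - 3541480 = 64092189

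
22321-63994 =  - 41673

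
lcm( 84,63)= 252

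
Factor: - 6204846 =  - 2^1 * 3^1*47^1*22003^1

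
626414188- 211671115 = 414743073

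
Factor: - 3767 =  - 3767^1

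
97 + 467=564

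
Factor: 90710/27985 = 2^1*29^( - 1)*47^1 = 94/29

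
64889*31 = 2011559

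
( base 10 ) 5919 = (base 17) 1383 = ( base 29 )713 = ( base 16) 171f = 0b1011100011111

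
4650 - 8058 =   -  3408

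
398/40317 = 398/40317 = 0.01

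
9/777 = 3/259 = 0.01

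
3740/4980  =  187/249=0.75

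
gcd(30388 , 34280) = 4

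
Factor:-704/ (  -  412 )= 2^4*11^1  *  103^( - 1 ) = 176/103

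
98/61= 98/61 = 1.61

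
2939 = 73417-70478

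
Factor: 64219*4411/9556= 2^( - 2)* 11^1*149^1*401^1 * 431^1 * 2389^( -1) = 283270009/9556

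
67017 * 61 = 4088037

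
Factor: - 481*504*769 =  -  186424056=- 2^3*3^2*7^1*13^1 * 37^1*769^1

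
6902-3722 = 3180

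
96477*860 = 82970220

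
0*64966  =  0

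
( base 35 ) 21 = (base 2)1000111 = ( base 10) 71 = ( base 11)65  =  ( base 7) 131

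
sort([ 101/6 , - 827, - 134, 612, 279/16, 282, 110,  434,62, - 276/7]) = [ - 827, -134, - 276/7,101/6,279/16, 62,110,282,  434,  612 ] 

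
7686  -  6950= 736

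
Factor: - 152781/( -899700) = 50927/299900 = 2^( - 2)*5^ (  -  2 )*127^1*401^1 * 2999^(  -  1 ) 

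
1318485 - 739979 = 578506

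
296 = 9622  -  9326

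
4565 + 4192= 8757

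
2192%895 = 402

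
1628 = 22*74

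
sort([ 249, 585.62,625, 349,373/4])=[373/4, 249,349, 585.62,625] 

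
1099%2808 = 1099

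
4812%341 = 38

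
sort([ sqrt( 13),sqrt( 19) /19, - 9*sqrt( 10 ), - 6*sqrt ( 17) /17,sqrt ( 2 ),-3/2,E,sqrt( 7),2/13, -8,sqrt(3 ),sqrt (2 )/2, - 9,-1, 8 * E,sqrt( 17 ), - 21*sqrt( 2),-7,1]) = [ - 21 * sqrt(2), - 9*sqrt(10),- 9, - 8,-7, - 3/2, - 6*sqrt( 17)/17, - 1,2/13,sqrt(19) /19,sqrt( 2) /2,1,sqrt(2 ),sqrt (3 ), sqrt( 7 ),E,sqrt ( 13),sqrt(17 ), 8 * E ] 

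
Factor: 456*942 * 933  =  2^4*3^3*19^1*157^1 *311^1 = 400772016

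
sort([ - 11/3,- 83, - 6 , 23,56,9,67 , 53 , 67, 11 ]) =[ - 83 , - 6,-11/3 , 9, 11, 23,53, 56,  67,67 ]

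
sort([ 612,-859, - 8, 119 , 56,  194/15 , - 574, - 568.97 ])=[ - 859, - 574,  -  568.97, - 8, 194/15 , 56, 119, 612]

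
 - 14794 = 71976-86770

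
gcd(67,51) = 1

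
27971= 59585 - 31614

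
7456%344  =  232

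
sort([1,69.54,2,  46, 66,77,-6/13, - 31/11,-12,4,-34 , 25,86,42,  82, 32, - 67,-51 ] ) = [ -67, -51,-34,-12,-31/11, -6/13,  1, 2,4,25,32,42, 46, 66, 69.54, 77,82, 86]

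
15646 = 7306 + 8340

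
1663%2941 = 1663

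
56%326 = 56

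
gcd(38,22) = 2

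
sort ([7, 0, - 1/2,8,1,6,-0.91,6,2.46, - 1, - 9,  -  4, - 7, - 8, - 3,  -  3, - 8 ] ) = [ - 9, - 8,  -  8,- 7, - 4, - 3, - 3 , - 1, - 0.91, - 1/2, 0,1, 2.46, 6,6,7, 8 ]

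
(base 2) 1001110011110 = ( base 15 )174c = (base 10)5022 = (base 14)1b8a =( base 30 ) 5hc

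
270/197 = 270/197 = 1.37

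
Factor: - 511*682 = -348502 = - 2^1*7^1 * 11^1 * 31^1*73^1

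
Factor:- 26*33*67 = -57486 = - 2^1 * 3^1*11^1 * 13^1*67^1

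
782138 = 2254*347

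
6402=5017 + 1385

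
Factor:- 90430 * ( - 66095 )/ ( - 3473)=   -  2^1*5^2 * 23^(-1 )*151^( - 1)* 9043^1*13219^1   =  -  5976970850/3473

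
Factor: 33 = 3^1*11^1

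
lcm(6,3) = 6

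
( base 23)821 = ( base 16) 10B7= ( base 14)17b9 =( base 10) 4279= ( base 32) 45N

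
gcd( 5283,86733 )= 9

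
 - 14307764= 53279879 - 67587643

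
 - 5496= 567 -6063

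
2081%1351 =730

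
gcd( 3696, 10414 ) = 2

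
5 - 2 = 3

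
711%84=39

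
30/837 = 10/279= 0.04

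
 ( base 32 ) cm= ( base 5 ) 3111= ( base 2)110010110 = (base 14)210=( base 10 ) 406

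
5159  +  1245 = 6404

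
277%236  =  41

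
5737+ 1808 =7545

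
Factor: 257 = 257^1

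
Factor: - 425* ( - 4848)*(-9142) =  - 18836176800= - 2^5 * 3^1* 5^2 * 7^1 * 17^1 * 101^1*653^1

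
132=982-850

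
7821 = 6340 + 1481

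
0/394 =0 = 0.00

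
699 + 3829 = 4528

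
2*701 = 1402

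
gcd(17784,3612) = 12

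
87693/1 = 87693   =  87693.00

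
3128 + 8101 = 11229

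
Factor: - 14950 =-2^1*5^2 * 13^1*23^1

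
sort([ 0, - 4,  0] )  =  [ - 4,  0, 0 ] 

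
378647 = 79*4793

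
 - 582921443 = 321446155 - 904367598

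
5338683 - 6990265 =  - 1651582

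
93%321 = 93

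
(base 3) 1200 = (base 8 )55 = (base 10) 45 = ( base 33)1c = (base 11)41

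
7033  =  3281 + 3752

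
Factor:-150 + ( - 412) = - 2^1*281^1= - 562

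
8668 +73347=82015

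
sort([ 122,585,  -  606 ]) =[  -  606,  122 , 585 ]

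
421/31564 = 421/31564 =0.01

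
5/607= 5/607= 0.01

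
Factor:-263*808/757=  - 212504/757=- 2^3*101^1 *263^1*757^( -1 ) 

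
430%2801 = 430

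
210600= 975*216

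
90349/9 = 10038 + 7/9 = 10038.78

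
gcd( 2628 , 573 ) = 3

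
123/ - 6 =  - 41/2 = - 20.50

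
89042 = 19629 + 69413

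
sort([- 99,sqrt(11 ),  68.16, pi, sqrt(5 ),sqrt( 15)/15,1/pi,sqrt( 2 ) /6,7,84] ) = [ -99, sqrt( 2 )/6,sqrt( 15 ) /15,  1/pi, sqrt( 5 ),pi,sqrt (11 ),7,68.16,84 ]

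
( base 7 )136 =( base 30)2g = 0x4C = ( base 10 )76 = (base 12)64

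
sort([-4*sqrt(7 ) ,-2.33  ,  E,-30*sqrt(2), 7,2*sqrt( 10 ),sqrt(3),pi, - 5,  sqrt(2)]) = [ - 30*sqrt( 2), - 4 *sqrt(7), - 5, - 2.33,sqrt(2),sqrt(3),E,pi, 2 * sqrt(10 ), 7 ] 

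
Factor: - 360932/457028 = -631/799 = -17^ ( - 1)*47^( - 1)*631^1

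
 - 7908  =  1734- 9642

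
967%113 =63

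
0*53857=0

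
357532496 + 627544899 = 985077395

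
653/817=653/817 = 0.80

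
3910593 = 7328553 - 3417960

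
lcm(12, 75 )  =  300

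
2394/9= 266   =  266.00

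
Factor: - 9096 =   -  2^3 * 3^1*379^1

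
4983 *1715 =8545845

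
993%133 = 62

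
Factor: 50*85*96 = 2^6*3^1*5^3*17^1  =  408000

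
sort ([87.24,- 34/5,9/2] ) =[ - 34/5,9/2,  87.24]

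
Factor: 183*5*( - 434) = - 397110 = -2^1*3^1*5^1*7^1*31^1*61^1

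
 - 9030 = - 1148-7882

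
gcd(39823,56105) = 7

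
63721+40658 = 104379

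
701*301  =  211001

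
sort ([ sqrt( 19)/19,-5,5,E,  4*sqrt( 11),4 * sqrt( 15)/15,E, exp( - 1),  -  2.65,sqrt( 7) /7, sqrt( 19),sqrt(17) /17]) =[-5, - 2.65,sqrt( 19 )/19,sqrt (17 )/17,exp( - 1 ), sqrt(7 ) /7,4 * sqrt( 15) /15, E,E,sqrt( 19 ), 5,4*sqrt(11 )] 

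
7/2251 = 7/2251 = 0.00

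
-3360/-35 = 96/1  =  96.00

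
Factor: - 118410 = -2^1 * 3^1*5^1 * 3947^1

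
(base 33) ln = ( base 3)222112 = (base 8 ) 1314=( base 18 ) 23e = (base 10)716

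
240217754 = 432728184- 192510430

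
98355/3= 32785 = 32785.00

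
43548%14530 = 14488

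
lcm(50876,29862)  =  1373652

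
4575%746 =99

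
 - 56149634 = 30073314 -86222948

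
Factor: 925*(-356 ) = -329300  =  -  2^2*5^2*37^1*89^1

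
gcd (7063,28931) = 7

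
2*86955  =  173910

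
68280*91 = 6213480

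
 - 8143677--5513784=-2629893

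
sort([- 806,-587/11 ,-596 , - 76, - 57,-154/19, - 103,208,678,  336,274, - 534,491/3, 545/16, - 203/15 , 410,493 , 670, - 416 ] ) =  [ - 806 , - 596, - 534, - 416,  -  103, - 76,-57, - 587/11, - 203/15, - 154/19, 545/16,  491/3,208,274,336,410,493,670,678]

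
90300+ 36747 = 127047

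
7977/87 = 2659/29   =  91.69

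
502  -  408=94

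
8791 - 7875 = 916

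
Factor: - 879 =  - 3^1*293^1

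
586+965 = 1551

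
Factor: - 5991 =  - 3^1*1997^1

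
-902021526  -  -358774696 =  - 543246830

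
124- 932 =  - 808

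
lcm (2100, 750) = 10500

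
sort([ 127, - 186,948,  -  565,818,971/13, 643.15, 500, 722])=[ - 565, - 186, 971/13,127, 500, 643.15 , 722,818, 948]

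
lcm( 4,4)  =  4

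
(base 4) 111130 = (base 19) 3F4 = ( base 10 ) 1372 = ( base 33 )18j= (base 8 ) 2534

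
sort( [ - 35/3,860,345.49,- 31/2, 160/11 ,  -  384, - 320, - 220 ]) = [ - 384, - 320, -220, - 31/2, - 35/3,160/11, 345.49, 860 ]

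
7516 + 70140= 77656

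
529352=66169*8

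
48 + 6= 54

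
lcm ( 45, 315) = 315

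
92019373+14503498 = 106522871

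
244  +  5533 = 5777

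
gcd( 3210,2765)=5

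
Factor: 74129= 11^1*23^1*293^1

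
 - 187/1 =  - 187  =  - 187.00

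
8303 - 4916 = 3387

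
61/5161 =61/5161= 0.01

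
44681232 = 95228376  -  50547144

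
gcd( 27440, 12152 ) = 392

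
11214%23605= 11214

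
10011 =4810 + 5201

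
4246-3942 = 304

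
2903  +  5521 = 8424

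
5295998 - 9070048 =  - 3774050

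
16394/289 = 56 + 210/289  =  56.73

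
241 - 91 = 150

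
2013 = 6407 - 4394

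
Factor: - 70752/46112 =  - 3^1 *67^1 * 131^(-1) = - 201/131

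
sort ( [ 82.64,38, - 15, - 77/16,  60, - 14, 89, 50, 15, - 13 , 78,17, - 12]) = [ - 15, - 14, - 13,- 12, - 77/16, 15,17, 38, 50, 60 , 78, 82.64,89 ] 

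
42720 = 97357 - 54637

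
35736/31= 35736/31 = 1152.77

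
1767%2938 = 1767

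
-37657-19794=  - 57451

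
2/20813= 2/20813= 0.00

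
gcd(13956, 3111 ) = 3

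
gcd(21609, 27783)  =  3087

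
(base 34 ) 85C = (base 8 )22326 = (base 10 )9430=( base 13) 43a5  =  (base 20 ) 13ba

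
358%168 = 22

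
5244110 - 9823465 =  - 4579355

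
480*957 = 459360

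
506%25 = 6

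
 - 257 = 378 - 635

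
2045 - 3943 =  - 1898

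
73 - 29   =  44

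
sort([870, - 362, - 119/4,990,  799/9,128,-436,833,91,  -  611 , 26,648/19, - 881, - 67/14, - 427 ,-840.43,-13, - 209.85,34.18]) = [ - 881,-840.43, - 611, - 436, - 427, - 362,  -  209.85, - 119/4,  -  13, - 67/14,26,648/19,34.18, 799/9, 91,128,833,870,  990 ]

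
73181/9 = 73181/9 = 8131.22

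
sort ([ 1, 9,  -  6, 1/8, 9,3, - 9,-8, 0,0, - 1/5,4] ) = [ - 9,  -  8, - 6, - 1/5,0, 0, 1/8, 1, 3,4, 9,9] 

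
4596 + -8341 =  - 3745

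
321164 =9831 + 311333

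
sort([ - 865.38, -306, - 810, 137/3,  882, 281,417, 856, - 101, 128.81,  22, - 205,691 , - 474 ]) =[-865.38, - 810, - 474, - 306,  -  205,- 101,22,137/3,128.81,281,417, 691, 856,882]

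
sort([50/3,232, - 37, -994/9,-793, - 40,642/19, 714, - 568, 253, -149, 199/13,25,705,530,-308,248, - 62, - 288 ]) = [ - 793, - 568, -308, -288,- 149,-994/9,  -  62, -40, - 37,199/13,50/3,25, 642/19 , 232 , 248, 253, 530,  705, 714]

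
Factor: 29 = 29^1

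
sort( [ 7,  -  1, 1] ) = [-1,1,7]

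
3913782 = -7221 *( -542) 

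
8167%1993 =195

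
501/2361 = 167/787 = 0.21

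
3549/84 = 169/4 = 42.25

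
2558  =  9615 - 7057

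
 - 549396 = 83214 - 632610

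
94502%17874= 5132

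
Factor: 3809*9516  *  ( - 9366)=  - 339484194504  =  - 2^3*3^2*7^1*13^2*61^1*223^1*293^1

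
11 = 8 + 3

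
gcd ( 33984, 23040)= 576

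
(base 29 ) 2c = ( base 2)1000110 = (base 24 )2M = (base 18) 3G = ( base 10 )70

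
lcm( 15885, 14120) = 127080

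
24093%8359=7375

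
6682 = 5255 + 1427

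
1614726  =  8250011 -6635285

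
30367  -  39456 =-9089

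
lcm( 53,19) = 1007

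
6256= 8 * 782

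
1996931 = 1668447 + 328484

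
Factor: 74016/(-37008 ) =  - 2= - 2^1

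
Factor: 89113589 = 89113589^1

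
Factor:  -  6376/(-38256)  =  2^(-1)*3^(-1) = 1/6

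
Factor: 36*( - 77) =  - 2^2*3^2 * 7^1*11^1 = - 2772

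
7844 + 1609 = 9453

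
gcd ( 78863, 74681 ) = 17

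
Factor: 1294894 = 2^1*409^1 * 1583^1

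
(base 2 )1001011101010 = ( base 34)46e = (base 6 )34230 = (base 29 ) 5ls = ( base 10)4842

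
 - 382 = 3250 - 3632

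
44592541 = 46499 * 959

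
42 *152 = 6384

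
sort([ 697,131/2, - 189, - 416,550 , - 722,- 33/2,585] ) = [ - 722, - 416, - 189, - 33/2,131/2, 550,585,697] 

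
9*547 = 4923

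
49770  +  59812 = 109582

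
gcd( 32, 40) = 8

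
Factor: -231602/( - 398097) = 466/801 = 2^1*3^(-2) *89^ ( - 1)*233^1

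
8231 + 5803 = 14034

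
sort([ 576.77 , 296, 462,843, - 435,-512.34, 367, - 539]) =[ - 539, - 512.34, - 435,296, 367,462, 576.77, 843]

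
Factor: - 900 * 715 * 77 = -2^2*3^2*5^3*7^1*11^2 *13^1= - 49549500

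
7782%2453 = 423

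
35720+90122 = 125842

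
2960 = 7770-4810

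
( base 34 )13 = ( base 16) 25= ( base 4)211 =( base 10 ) 37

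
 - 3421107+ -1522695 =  - 4943802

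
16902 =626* 27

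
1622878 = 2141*758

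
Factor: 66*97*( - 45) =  - 288090 = - 2^1*3^3* 5^1*11^1*97^1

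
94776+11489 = 106265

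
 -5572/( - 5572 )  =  1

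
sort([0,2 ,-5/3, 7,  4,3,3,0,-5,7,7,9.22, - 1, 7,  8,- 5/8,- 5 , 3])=[ - 5, -5, - 5/3,  -  1, - 5/8,0, 0, 2,  3,  3 , 3,4, 7,7,7,7, 8, 9.22 ] 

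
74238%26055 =22128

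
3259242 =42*77601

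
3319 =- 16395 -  - 19714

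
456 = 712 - 256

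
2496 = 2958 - 462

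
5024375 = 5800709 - 776334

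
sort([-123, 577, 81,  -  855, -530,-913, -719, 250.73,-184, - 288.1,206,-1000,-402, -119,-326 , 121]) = [-1000, - 913,- 855,- 719 , - 530, - 402,-326, -288.1,- 184 ,  -  123,-119,  81  ,  121,206 , 250.73, 577]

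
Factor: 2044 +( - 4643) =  -2599 = -  23^1 * 113^1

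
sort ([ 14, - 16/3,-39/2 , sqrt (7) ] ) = [ - 39/2, - 16/3,sqrt( 7), 14]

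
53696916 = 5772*9303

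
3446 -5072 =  - 1626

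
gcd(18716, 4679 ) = 4679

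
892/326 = 2 + 120/163  =  2.74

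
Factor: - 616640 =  - 2^6*5^1*41^1*47^1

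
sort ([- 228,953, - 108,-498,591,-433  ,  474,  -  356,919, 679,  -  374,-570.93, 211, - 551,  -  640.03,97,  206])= [-640.03,-570.93 , - 551, - 498, - 433,  -  374,-356,-228,-108, 97, 206, 211,474, 591,679,919,953]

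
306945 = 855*359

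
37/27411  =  37/27411=0.00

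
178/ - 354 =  - 1 +88/177= -0.50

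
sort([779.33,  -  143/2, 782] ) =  [ - 143/2, 779.33, 782 ] 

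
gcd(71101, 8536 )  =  97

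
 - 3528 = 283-3811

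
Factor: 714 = 2^1*3^1*7^1 * 17^1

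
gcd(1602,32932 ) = 2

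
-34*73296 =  - 2492064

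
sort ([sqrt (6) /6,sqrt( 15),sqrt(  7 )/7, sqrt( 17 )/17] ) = [sqrt(17) /17,sqrt( 7)/7,sqrt(6 )/6,sqrt( 15 ) ] 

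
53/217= 53/217 = 0.24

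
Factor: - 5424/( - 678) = 2^3 = 8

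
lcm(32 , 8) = 32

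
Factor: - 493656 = - 2^3*3^1*67^1*307^1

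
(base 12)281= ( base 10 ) 385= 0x181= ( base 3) 112021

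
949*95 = 90155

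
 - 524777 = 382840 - 907617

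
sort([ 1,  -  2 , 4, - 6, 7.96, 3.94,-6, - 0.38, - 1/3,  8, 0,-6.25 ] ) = [-6.25, - 6, -6, - 2, - 0.38,  -  1/3, 0, 1,3.94,4 , 7.96, 8]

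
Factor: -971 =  - 971^1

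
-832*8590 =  - 7146880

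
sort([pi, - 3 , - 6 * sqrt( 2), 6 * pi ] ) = [ - 6*sqrt(2 ), - 3,pi,6*pi]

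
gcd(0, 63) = 63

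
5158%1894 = 1370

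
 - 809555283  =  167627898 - 977183181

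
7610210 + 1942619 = 9552829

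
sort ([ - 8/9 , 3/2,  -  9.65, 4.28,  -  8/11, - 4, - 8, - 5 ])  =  [ - 9.65, - 8, - 5, - 4 , - 8/9, - 8/11, 3/2,4.28] 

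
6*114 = 684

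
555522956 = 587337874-31814918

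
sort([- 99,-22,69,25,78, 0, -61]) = [ - 99,-61, - 22,0,25, 69, 78]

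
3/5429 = 3/5429 = 0.00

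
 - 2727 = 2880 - 5607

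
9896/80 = 123 + 7/10 = 123.70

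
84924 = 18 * 4718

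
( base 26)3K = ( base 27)3H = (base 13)77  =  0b1100010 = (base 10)98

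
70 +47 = 117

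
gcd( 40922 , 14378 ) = 1106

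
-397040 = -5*79408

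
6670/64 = 104 + 7/32  =  104.22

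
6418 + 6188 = 12606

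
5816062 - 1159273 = 4656789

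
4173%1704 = 765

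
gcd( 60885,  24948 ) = 297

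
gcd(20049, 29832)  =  3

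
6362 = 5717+645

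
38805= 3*12935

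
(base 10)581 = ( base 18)1e5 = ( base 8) 1105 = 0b1001000101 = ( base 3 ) 210112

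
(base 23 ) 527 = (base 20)6EI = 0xA8A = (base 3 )10200221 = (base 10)2698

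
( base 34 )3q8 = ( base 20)ai0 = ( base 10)4360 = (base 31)4GK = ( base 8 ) 10410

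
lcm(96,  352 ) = 1056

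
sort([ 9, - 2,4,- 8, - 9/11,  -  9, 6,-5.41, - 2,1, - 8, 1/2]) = [ - 9,  -  8, - 8,-5.41, - 2, -2, - 9/11, 1/2,1,4,6, 9 ]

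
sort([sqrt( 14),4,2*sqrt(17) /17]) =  [ 2*sqrt(17)/17, sqrt( 14),  4]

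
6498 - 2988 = 3510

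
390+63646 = 64036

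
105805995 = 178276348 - 72470353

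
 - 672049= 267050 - 939099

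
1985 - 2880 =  - 895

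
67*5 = 335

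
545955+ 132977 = 678932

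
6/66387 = 2/22129 = 0.00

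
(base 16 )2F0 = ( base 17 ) 2A4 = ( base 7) 2123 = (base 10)752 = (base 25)152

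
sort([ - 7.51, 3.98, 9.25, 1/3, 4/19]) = [-7.51,4/19, 1/3,  3.98  ,  9.25] 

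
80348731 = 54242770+26105961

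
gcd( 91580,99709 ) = 1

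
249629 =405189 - 155560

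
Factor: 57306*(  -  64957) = - 3722425842 = - 2^1*3^1*17^1 * 3821^1*9551^1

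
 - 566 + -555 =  - 1121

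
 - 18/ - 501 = 6/167 = 0.04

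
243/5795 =243/5795 = 0.04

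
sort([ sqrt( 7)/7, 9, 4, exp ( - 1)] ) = [ exp( - 1),  sqrt( 7 )/7,4,9 ] 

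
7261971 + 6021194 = 13283165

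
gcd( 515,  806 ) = 1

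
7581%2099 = 1284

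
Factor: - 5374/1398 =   -  2687/699 = -  3^( - 1) * 233^(  -  1) * 2687^1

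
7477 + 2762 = 10239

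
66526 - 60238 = 6288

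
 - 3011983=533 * ( - 5651) 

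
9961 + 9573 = 19534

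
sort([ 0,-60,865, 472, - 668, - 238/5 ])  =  [ - 668, - 60, - 238/5,0, 472, 865 ]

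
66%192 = 66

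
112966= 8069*14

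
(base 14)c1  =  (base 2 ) 10101001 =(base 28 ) 61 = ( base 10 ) 169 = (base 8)251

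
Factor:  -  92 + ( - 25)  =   - 117  =  - 3^2*13^1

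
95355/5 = 19071= 19071.00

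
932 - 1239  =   -307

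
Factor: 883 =883^1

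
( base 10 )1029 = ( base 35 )te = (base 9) 1363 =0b10000000101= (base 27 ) 1B3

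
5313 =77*69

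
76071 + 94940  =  171011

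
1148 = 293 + 855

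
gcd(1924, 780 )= 52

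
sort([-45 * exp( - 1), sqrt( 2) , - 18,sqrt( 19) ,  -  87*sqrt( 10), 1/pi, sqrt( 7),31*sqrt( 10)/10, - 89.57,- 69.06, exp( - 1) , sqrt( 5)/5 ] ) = [  -  87 * sqrt(10), - 89.57, - 69.06, - 18 ,  -  45*exp(  -  1),1/pi , exp( - 1),sqrt( 5 ) /5,sqrt( 2),sqrt(7 ) , sqrt( 19 ) , 31 *sqrt( 10 ) /10 ]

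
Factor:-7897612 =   -  2^2*1974403^1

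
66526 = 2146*31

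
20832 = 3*6944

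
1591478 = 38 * 41881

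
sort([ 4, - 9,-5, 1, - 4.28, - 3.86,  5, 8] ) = [- 9, - 5,-4.28, -3.86,1,4,5,8 ]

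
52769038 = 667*79114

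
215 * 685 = 147275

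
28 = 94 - 66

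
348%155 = 38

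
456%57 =0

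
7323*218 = 1596414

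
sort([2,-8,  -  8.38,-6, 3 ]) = [ -8.38, - 8, - 6, 2, 3] 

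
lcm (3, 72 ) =72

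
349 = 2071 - 1722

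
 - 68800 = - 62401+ - 6399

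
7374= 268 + 7106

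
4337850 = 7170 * 605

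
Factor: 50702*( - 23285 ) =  - 2^1*5^1*101^1* 251^1*4657^1  =  - 1180596070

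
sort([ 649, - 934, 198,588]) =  [ - 934, 198, 588,649 ]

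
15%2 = 1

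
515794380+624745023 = 1140539403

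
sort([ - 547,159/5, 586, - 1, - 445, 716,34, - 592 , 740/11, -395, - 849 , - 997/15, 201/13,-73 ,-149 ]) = [-849, - 592,- 547,  -  445, - 395,  -  149, - 73 ,- 997/15,  -  1, 201/13,159/5, 34, 740/11,586, 716 ] 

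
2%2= 0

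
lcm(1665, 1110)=3330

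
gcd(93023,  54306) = 7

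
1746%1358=388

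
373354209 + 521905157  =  895259366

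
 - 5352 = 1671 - 7023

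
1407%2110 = 1407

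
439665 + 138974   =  578639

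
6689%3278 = 133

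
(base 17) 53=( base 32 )2o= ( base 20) 48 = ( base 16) 58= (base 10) 88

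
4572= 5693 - 1121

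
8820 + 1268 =10088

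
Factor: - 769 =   -  769^1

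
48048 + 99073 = 147121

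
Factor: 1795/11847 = 3^ (  -  1)*5^1*11^(-1) = 5/33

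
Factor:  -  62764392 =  - 2^3*3^1*2615183^1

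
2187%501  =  183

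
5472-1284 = 4188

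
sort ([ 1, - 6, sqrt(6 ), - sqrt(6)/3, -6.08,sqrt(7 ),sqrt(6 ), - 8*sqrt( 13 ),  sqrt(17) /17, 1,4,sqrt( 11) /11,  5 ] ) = [ - 8*sqrt(13 ), - 6.08, - 6, - sqrt (6)/3, sqrt(17 ) /17,sqrt(11 ) /11 , 1,1,sqrt(6 ), sqrt(6 ),sqrt(7), 4,5]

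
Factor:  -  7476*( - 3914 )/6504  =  7^1 * 19^1*89^1*103^1*271^( - 1 ) = 1219211/271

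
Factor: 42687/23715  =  9/5   =  3^2 * 5^( - 1)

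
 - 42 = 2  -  44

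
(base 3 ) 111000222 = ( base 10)9503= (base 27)D0Q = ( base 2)10010100011111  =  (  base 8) 22437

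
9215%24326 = 9215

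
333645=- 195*( - 1711)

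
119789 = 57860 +61929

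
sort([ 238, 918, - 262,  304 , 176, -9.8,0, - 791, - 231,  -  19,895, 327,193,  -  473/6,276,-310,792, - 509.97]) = [ -791,- 509.97 ,-310, - 262, - 231,-473/6,  -  19, - 9.8, 0,  176,193, 238,276,304,327, 792,895,918 ] 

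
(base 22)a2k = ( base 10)4904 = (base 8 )11450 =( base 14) 1b04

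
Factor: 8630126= 2^1*4315063^1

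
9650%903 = 620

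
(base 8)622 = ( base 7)1113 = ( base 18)146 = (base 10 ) 402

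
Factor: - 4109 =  - 7^1*587^1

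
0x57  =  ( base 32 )2N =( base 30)2R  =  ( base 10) 87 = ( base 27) 36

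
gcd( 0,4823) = 4823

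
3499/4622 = 3499/4622 = 0.76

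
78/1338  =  13/223   =  0.06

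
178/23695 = 178/23695= 0.01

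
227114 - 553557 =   -  326443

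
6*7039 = 42234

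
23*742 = 17066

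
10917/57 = 191 + 10/19=191.53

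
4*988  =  3952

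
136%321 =136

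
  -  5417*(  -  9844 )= 53324948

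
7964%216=188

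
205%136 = 69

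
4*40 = 160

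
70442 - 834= 69608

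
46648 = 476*98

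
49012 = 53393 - 4381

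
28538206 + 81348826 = 109887032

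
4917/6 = 1639/2 = 819.50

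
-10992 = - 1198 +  - 9794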